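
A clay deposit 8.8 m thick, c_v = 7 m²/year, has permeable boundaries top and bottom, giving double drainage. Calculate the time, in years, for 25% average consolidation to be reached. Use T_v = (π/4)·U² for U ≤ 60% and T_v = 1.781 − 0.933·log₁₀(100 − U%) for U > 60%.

t ≈ 0.136 years

Drainage path length: H_d = H/2 = 4.4 m (double drainage).
U ≤ 60%: T_v = (π/4)·U² = (π/4)×0.25² = 0.049087.
t = T_v·H_d²/c_v = 0.049087×4.4²/7 = 0.1358 years.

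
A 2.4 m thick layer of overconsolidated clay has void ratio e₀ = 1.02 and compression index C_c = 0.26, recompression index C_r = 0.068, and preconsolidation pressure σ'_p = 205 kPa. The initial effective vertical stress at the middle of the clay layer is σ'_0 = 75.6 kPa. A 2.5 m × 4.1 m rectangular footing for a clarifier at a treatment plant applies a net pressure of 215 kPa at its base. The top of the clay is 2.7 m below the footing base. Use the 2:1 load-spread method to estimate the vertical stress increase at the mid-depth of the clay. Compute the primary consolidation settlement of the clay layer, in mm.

S_c ≈ 15.8 mm

Mid-depth of clay below the footing base: z = 2.7 + 2.4/2 = 3.9 m.
Stress increase at mid-clay by the 2:1 spreading method:
Δσ = qBL/((B+z)(L+z)) = 215×2.5×4.1/((2.5+3.9)(4.1+3.9)) = 43.042 kPa
Final effective stress: σ'_f = 75.6 + 43.042 = 118.64 kPa.
σ'_f = 118.64 ≤ σ'_p = 205 kPa, so the clay remains overconsolidated and only the recompression index applies:
S_c = C_r·H/(1+e₀)·log₁₀(σ'_f/σ'_0) = 0.068×2.4/2.02×log₁₀(118.64/75.6)
    = 0.080791 × 0.19571 = 0.01581 m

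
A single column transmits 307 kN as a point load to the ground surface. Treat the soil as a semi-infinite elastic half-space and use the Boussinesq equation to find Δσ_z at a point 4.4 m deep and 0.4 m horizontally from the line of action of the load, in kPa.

Boussinesq vertical stress below a point load on an elastic half-space:
Δσ_z = 3P/(2πz²) · [1 + (r/z)²]^(−5/2)
r/z = 0.4/4.4 = 0.090909; [1+(r/z)²]^(−5/2) = 0.97963.
Δσ_z = 3×307/(2π×4.4²) × 0.97963 = 7.5714 × 0.97963 = 7.417 kPa

Δσ_z ≈ 7.42 kPa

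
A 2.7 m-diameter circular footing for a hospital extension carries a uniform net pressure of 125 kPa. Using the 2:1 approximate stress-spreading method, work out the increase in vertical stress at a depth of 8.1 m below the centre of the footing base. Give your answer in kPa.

Δσ_z ≈ 7.81 kPa

By the 2:1 method the load spreads at 1 horizontal : 2 vertical, so at depth z the loaded area has grown by z in each plan dimension:
Δσ ≈ qD²/(D+z)² = 125×2.7²/(2.7+8.1)² = 7.8125 kPa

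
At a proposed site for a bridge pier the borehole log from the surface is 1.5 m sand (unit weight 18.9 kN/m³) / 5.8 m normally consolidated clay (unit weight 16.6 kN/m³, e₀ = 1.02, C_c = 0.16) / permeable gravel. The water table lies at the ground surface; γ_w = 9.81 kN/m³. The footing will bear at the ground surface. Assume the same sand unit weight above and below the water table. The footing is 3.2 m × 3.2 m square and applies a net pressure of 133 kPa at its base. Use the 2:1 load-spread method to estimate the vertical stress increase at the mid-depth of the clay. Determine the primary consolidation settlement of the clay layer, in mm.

S_c ≈ 107 mm

Mid-depth of clay below the ground surface: z = 1.5 + 5.8/2 = 4.4 m.
Total vertical stress at mid-clay: σ_v = 18.9×1.5 + 16.6×2.9 = 76.49 kPa.
Pore pressure: u = 9.81×(4.4 − 0) = 43.164 kPa.
Initial effective stress: σ'_0 = σ_v − u = 76.49 − 43.164 = 33.326 kPa.
Stress increase at mid-clay by the 2:1 spreading method:
Δσ = qBL/((B+z)(L+z)) = 133×3.2×3.2/((3.2+4.4)(3.2+4.4)) = 23.579 kPa
Final effective stress: σ'_f = σ'_0 + Δσ = 33.326 + 23.579 = 56.905 kPa.
Normally consolidated clay, so the full stress increment lies on the virgin compression line:
S_c = C_c·H/(1+e₀)·log₁₀(σ'_f/σ'_0) = 0.16×5.8/(1+1.02)×log₁₀(56.905/33.326)
    = 0.45941 × 0.23237 = 0.1068 m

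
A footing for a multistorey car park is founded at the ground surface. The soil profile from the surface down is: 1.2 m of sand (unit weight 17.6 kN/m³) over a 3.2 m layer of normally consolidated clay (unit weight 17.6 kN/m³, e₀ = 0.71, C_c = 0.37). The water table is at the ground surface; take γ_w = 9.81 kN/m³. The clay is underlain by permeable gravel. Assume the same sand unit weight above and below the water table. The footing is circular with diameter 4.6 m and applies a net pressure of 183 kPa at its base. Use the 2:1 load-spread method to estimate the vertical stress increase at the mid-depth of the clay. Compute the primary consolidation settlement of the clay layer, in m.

Mid-depth of clay below the ground surface: z = 1.2 + 3.2/2 = 2.8 m.
Total vertical stress at mid-clay: σ_v = 17.6×1.2 + 17.6×1.6 = 49.28 kPa.
Pore pressure: u = 9.81×(2.8 − 0) = 27.468 kPa.
Initial effective stress: σ'_0 = σ_v − u = 49.28 − 27.468 = 21.812 kPa.
Stress increase at mid-clay by the 2:1 spreading method:
Δσ ≈ qD²/(D+z)² = 183×4.6²/(4.6+2.8)² = 70.714 kPa
Final effective stress: σ'_f = σ'_0 + Δσ = 21.812 + 70.714 = 92.526 kPa.
Normally consolidated clay, so the full stress increment lies on the virgin compression line:
S_c = C_c·H/(1+e₀)·log₁₀(σ'_f/σ'_0) = 0.37×3.2/(1+0.71)×log₁₀(92.526/21.812)
    = 0.6924 × 0.62757 = 0.4345 m

S_c ≈ 0.435 m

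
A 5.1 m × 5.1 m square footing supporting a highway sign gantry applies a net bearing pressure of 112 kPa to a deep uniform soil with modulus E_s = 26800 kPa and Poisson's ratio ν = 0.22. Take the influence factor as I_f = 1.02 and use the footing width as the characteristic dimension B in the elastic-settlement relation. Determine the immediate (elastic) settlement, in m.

Immediate (elastic) settlement: S_e = q·B·(1−ν²)/E_s · I_f.
S_e = 112 × 5.1 × (1 − 0.22²) / 26800 × 1.02
    = 112 × 5.1 × 0.9516 / 26800 × 1.02
    = 0.02069 m

S_e ≈ 0.0207 m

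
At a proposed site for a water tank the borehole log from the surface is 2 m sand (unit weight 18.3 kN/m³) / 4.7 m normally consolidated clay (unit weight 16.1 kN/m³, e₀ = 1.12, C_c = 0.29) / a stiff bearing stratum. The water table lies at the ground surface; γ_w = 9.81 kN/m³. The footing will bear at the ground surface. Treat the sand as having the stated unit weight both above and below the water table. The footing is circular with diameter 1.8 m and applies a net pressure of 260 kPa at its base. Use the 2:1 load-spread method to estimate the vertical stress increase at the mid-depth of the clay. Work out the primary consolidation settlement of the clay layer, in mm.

S_c ≈ 148 mm

Mid-depth of clay below the ground surface: z = 2 + 4.7/2 = 4.35 m.
Total vertical stress at mid-clay: σ_v = 18.3×2 + 16.1×2.35 = 74.435 kPa.
Pore pressure: u = 9.81×(4.35 − 0) = 42.673 kPa.
Initial effective stress: σ'_0 = σ_v − u = 74.435 − 42.673 = 31.762 kPa.
Stress increase at mid-clay by the 2:1 spreading method:
Δσ ≈ qD²/(D+z)² = 260×1.8²/(1.8+4.35)² = 22.272 kPa
Final effective stress: σ'_f = σ'_0 + Δσ = 31.762 + 22.272 = 54.034 kPa.
Normally consolidated clay, so the full stress increment lies on the virgin compression line:
S_c = C_c·H/(1+e₀)·log₁₀(σ'_f/σ'_0) = 0.29×4.7/(1+1.12)×log₁₀(54.034/31.762)
    = 0.64292 × 0.23076 = 0.1484 m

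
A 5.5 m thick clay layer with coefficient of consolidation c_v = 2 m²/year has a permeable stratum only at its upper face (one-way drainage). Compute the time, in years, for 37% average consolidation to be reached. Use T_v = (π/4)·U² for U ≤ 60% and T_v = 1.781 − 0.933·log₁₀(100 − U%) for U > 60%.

t ≈ 1.63 years

Drainage path length: H_d = H = 5.5 m (single drainage).
U ≤ 60%: T_v = (π/4)·U² = (π/4)×0.37² = 0.10752.
t = T_v·H_d²/c_v = 0.10752×5.5²/2 = 1.626 years.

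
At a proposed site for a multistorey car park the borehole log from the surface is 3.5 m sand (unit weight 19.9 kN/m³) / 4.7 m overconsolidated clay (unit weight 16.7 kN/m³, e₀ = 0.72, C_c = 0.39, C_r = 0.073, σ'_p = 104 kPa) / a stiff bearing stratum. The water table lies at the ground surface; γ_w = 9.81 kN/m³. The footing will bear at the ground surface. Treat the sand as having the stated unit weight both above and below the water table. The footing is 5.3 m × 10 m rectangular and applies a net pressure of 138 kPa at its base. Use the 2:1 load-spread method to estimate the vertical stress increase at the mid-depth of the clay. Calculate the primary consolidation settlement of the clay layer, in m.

Mid-depth of clay below the ground surface: z = 3.5 + 4.7/2 = 5.85 m.
Total vertical stress at mid-clay: σ_v = 19.9×3.5 + 16.7×2.35 = 108.89 kPa.
Pore pressure: u = 9.81×(5.85 − 0) = 57.389 kPa.
Initial effective stress: σ'_0 = σ_v − u = 108.89 − 57.389 = 51.501 kPa.
Stress increase at mid-clay by the 2:1 spreading method:
Δσ = qBL/((B+z)(L+z)) = 138×5.3×10/((5.3+5.85)(10+5.85)) = 41.386 kPa
Final effective stress: σ'_f = 51.501 + 41.386 = 92.887 kPa.
σ'_f = 92.887 ≤ σ'_p = 104 kPa, so the clay remains overconsolidated and only the recompression index applies:
S_c = C_r·H/(1+e₀)·log₁₀(σ'_f/σ'_0) = 0.073×4.7/1.72×log₁₀(92.887/51.501)
    = 0.19948 × 0.25614 = 0.05109 m

S_c ≈ 0.0511 m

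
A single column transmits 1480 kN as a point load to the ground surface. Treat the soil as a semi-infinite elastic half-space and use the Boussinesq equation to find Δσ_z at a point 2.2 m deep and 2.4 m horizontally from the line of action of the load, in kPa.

Δσ_z ≈ 20.6 kPa

Boussinesq vertical stress below a point load on an elastic half-space:
Δσ_z = 3P/(2πz²) · [1 + (r/z)²]^(−5/2)
r/z = 2.4/2.2 = 1.0909; [1+(r/z)²]^(−5/2) = 0.14088.
Δσ_z = 3×1480/(2π×2.2²) × 0.14088 = 146 × 0.14088 = 20.57 kPa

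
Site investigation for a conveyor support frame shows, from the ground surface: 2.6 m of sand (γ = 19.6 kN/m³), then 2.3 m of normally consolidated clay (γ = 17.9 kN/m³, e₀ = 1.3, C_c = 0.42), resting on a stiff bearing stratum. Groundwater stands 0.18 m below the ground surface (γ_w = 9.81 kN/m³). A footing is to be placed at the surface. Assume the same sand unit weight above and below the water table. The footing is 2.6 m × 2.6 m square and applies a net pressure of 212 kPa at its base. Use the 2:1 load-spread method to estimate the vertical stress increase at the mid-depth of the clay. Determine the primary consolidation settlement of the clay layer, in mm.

Mid-depth of clay below the ground surface: z = 2.6 + 2.3/2 = 3.75 m.
Total vertical stress at mid-clay: σ_v = 19.6×2.6 + 17.9×1.15 = 71.545 kPa.
Pore pressure: u = 9.81×(3.75 − 0.18) = 35.022 kPa.
Initial effective stress: σ'_0 = σ_v − u = 71.545 − 35.022 = 36.523 kPa.
Stress increase at mid-clay by the 2:1 spreading method:
Δσ = qBL/((B+z)(L+z)) = 212×2.6×2.6/((2.6+3.75)(2.6+3.75)) = 35.541 kPa
Final effective stress: σ'_f = σ'_0 + Δσ = 36.523 + 35.541 = 72.064 kPa.
Normally consolidated clay, so the full stress increment lies on the virgin compression line:
S_c = C_c·H/(1+e₀)·log₁₀(σ'_f/σ'_0) = 0.42×2.3/(1+1.3)×log₁₀(72.064/36.523)
    = 0.42 × 0.29515 = 0.124 m

S_c ≈ 124 mm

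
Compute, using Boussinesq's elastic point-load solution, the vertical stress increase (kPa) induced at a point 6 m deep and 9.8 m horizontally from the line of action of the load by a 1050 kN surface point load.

Δσ_z ≈ 0.541 kPa

Boussinesq vertical stress below a point load on an elastic half-space:
Δσ_z = 3P/(2πz²) · [1 + (r/z)²]^(−5/2)
r/z = 9.8/6 = 1.6333; [1+(r/z)²]^(−5/2) = 0.038814.
Δσ_z = 3×1050/(2π×6²) × 0.038814 = 13.926 × 0.038814 = 0.5405 kPa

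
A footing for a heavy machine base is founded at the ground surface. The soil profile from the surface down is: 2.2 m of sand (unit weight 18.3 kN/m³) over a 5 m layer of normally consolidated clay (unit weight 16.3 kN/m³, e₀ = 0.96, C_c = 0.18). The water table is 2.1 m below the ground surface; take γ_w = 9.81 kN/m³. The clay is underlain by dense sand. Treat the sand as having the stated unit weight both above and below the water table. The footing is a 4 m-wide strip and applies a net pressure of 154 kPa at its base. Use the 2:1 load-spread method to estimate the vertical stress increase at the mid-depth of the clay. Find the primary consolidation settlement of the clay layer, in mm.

Mid-depth of clay below the ground surface: z = 2.2 + 5/2 = 4.7 m.
Total vertical stress at mid-clay: σ_v = 18.3×2.2 + 16.3×2.5 = 81.01 kPa.
Pore pressure: u = 9.81×(4.7 − 2.1) = 25.506 kPa.
Initial effective stress: σ'_0 = σ_v − u = 81.01 − 25.506 = 55.504 kPa.
Stress increase at mid-clay by the 2:1 spreading method:
Δσ = qB/(B+z) = 154×4/(4+4.7) = 70.805 kPa
Final effective stress: σ'_f = σ'_0 + Δσ = 55.504 + 70.805 = 126.31 kPa.
Normally consolidated clay, so the full stress increment lies on the virgin compression line:
S_c = C_c·H/(1+e₀)·log₁₀(σ'_f/σ'_0) = 0.18×5/(1+0.96)×log₁₀(126.31/55.504)
    = 0.45918 × 0.35711 = 0.164 m

S_c ≈ 164 mm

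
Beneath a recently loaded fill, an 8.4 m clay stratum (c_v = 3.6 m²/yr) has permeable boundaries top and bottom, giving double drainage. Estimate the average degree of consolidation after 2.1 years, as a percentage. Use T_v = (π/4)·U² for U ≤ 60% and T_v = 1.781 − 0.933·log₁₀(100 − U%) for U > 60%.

Drainage path length: H_d = H/2 = 4.2 m (double drainage).
T_v = c_v·t/H_d² = 3.6×2.1/4.2² = 0.42857.
T_v = 0.42857 corresponds to the U > 60% branch:
U = 1 − 10^((1.781 − T_v)/0.933)/100 = 0.7185

U ≈ 71.8 %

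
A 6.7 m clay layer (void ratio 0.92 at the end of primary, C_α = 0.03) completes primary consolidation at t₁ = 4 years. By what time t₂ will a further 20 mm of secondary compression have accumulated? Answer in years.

S_s = C_α·H/(1+e_p)·log₁₀(t₂/t₁) ⇒ log₁₀(t₂/t₁) = S_s·(1+e_p)/(C_α·H).
log₁₀(t₂/t₁) = 0.02 × (1+0.92) / (0.03×6.7) = 0.191
t₂ = t₁ × 10^0.191 = 4 × 1.553 = 6.21 years

t₂ ≈ 6.21 years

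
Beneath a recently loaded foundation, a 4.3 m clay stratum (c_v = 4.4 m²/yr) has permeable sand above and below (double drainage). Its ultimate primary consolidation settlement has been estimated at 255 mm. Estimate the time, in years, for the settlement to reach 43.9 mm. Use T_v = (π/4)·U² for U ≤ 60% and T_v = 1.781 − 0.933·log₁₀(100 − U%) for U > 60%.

Drainage path length: H_d = H/2 = 2.15 m (double drainage).
U = S(t)/S_ult = 43.9/255 = 0.1722.
U ≤ 60%: T_v = (π/4)·U² = (π/4)×0.17216² = 0.023278.
t = T_v·H_d²/c_v = 0.023278×2.15²/4.4 = 0.02446 years.

t ≈ 0.0245 years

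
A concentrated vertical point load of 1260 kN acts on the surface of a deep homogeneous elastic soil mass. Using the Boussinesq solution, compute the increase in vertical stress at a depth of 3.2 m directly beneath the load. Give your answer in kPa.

Δσ_z ≈ 58.8 kPa

Boussinesq vertical stress below a point load on an elastic half-space:
Δσ_z = 3P/(2πz²) · [1 + (r/z)²]^(−5/2)
r/z = 0/3.2 = 0; [1+(r/z)²]^(−5/2) = 1.
Δσ_z = 3×1260/(2π×3.2²) × 1 = 58.751 × 1 = 58.75 kPa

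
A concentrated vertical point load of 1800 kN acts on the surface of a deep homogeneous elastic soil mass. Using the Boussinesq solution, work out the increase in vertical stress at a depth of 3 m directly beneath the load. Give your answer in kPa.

Boussinesq vertical stress below a point load on an elastic half-space:
Δσ_z = 3P/(2πz²) · [1 + (r/z)²]^(−5/2)
r/z = 0/3 = 0; [1+(r/z)²]^(−5/2) = 1.
Δσ_z = 3×1800/(2π×3²) × 1 = 95.493 × 1 = 95.49 kPa

Δσ_z ≈ 95.5 kPa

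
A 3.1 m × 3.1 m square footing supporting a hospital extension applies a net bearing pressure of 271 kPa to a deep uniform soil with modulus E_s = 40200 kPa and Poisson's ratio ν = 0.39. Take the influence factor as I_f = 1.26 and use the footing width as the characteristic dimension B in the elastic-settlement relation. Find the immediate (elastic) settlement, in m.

Immediate (elastic) settlement: S_e = q·B·(1−ν²)/E_s · I_f.
S_e = 271 × 3.1 × (1 − 0.39²) / 40200 × 1.26
    = 271 × 3.1 × 0.8479 / 40200 × 1.26
    = 0.02233 m

S_e ≈ 0.0223 m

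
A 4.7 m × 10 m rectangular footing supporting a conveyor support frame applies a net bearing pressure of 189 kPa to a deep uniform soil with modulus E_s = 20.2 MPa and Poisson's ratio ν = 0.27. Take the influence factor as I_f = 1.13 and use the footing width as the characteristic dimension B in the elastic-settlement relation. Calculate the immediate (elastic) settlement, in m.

Immediate (elastic) settlement: S_e = q·B·(1−ν²)/E_s · I_f.
E_s = 20.2 MPa = 20200 kPa.
S_e = 189 × 4.7 × (1 − 0.27²) / 20200 × 1.13
    = 189 × 4.7 × 0.9271 / 20200 × 1.13
    = 0.04607 m

S_e ≈ 0.0461 m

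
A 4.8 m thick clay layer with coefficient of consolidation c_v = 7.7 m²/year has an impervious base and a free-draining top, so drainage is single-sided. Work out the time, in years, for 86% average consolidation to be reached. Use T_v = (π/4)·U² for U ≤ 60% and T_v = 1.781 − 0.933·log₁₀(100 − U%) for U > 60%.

Drainage path length: H_d = H = 4.8 m (single drainage).
U > 60%: T_v = 1.781 − 0.933·log₁₀(100 − 86) = 0.71166.
t = T_v·H_d²/c_v = 0.71166×4.8²/7.7 = 2.129 years.

t ≈ 2.13 years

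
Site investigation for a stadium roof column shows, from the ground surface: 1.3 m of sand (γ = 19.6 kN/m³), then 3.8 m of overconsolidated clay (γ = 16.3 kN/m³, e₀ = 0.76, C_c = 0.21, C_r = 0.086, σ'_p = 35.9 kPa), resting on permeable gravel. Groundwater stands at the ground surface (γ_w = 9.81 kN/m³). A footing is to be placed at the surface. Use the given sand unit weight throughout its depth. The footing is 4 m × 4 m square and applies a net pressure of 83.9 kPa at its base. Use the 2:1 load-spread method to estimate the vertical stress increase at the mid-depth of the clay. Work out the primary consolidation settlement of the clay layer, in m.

Mid-depth of clay below the ground surface: z = 1.3 + 3.8/2 = 3.2 m.
Total vertical stress at mid-clay: σ_v = 19.6×1.3 + 16.3×1.9 = 56.45 kPa.
Pore pressure: u = 9.81×(3.2 − 0) = 31.392 kPa.
Initial effective stress: σ'_0 = σ_v − u = 56.45 − 31.392 = 25.058 kPa.
Stress increase at mid-clay by the 2:1 spreading method:
Δσ = qBL/((B+z)(L+z)) = 83.9×4×4/((4+3.2)(4+3.2)) = 25.895 kPa
Final effective stress: σ'_f = 25.058 + 25.895 = 50.953 kPa.
σ'_f = 50.953 > σ'_p = 35.9 kPa, so the stress path crosses the preconsolidation pressure — recompression up to σ'_p, then virgin compression beyond:
S_c = H/(1+e₀)·[C_r·log₁₀(σ'_p/σ'_0) + C_c·log₁₀(σ'_f/σ'_p)]
    = 3.8/1.76 × [0.086×log₁₀(35.9/25.058) + 0.21×log₁₀(50.953/35.9)]
    = 2.1591 × [0.013429 + 0.031936] = 0.09795 m

S_c ≈ 0.0979 m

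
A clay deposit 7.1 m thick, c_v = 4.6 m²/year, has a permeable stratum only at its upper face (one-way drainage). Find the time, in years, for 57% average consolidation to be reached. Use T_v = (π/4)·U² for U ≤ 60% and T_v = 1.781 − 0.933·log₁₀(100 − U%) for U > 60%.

Drainage path length: H_d = H = 7.1 m (single drainage).
U ≤ 60%: T_v = (π/4)·U² = (π/4)×0.57² = 0.25518.
t = T_v·H_d²/c_v = 0.25518×7.1²/4.6 = 2.796 years.

t ≈ 2.8 years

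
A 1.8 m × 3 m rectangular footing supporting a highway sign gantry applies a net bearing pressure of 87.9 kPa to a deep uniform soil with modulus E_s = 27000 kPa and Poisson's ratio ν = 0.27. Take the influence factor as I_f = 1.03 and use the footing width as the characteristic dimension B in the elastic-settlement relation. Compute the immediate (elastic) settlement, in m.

Immediate (elastic) settlement: S_e = q·B·(1−ν²)/E_s · I_f.
S_e = 87.9 × 1.8 × (1 − 0.27²) / 27000 × 1.03
    = 87.9 × 1.8 × 0.9271 / 27000 × 1.03
    = 0.005596 m

S_e ≈ 0.0056 m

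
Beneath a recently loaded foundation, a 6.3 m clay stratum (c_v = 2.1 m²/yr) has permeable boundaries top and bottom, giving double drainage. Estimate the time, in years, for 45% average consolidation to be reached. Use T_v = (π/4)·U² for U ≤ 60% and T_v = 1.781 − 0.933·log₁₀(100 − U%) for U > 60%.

Drainage path length: H_d = H/2 = 3.15 m (double drainage).
U ≤ 60%: T_v = (π/4)·U² = (π/4)×0.45² = 0.15904.
t = T_v·H_d²/c_v = 0.15904×3.15²/2.1 = 0.7515 years.

t ≈ 0.751 years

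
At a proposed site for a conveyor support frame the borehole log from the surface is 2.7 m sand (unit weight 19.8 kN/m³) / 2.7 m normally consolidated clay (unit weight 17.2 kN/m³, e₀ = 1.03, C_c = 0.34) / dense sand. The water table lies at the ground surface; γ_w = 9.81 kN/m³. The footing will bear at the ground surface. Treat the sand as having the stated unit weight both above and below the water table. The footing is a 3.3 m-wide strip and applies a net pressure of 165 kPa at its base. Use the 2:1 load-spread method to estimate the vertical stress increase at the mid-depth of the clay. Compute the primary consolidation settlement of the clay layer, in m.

S_c ≈ 0.216 m

Mid-depth of clay below the ground surface: z = 2.7 + 2.7/2 = 4.05 m.
Total vertical stress at mid-clay: σ_v = 19.8×2.7 + 17.2×1.35 = 76.68 kPa.
Pore pressure: u = 9.81×(4.05 − 0) = 39.73 kPa.
Initial effective stress: σ'_0 = σ_v − u = 76.68 − 39.73 = 36.95 kPa.
Stress increase at mid-clay by the 2:1 spreading method:
Δσ = qB/(B+z) = 165×3.3/(3.3+4.05) = 74.082 kPa
Final effective stress: σ'_f = σ'_0 + Δσ = 36.95 + 74.082 = 111.03 kPa.
Normally consolidated clay, so the full stress increment lies on the virgin compression line:
S_c = C_c·H/(1+e₀)·log₁₀(σ'_f/σ'_0) = 0.34×2.7/(1+1.03)×log₁₀(111.03/36.95)
    = 0.45222 × 0.47783 = 0.2161 m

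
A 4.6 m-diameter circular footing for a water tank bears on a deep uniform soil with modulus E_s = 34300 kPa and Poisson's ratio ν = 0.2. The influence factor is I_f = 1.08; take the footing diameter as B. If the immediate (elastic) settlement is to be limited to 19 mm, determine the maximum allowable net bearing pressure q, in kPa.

q ≈ 137 kPa

S_e = q·B·(1−ν²)/E_s · I_f  ⇒  q = S_e·E_s / (B·(1−ν²)·I_f).
q = 0.019 × 34300 / (4.6 × 0.96 × 1.08) = 136.6 kPa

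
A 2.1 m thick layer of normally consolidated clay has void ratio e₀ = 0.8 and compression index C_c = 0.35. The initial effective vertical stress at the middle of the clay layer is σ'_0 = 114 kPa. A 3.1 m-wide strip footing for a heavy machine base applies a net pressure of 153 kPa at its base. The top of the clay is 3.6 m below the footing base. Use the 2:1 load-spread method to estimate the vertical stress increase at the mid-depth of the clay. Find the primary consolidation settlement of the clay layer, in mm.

Mid-depth of clay below the footing base: z = 3.6 + 2.1/2 = 4.65 m.
Stress increase at mid-clay by the 2:1 spreading method:
Δσ = qB/(B+z) = 153×3.1/(3.1+4.65) = 61.2 kPa
Final effective stress: σ'_f = σ'_0 + Δσ = 114 + 61.2 = 175.2 kPa.
Normally consolidated clay, so the full stress increment lies on the virgin compression line:
S_c = C_c·H/(1+e₀)·log₁₀(σ'_f/σ'_0) = 0.35×2.1/(1+0.8)×log₁₀(175.2/114)
    = 0.40833 × 0.18663 = 0.07621 m

S_c ≈ 76.2 mm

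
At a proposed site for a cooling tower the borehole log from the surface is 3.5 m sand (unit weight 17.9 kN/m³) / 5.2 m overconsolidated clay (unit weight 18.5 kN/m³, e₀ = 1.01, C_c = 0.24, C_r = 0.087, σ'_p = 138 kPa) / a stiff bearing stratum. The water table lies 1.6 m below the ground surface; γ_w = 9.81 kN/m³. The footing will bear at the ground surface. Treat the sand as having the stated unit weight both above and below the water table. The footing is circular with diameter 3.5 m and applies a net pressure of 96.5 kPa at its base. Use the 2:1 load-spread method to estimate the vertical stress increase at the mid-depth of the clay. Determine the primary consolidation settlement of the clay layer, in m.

Mid-depth of clay below the ground surface: z = 3.5 + 5.2/2 = 6.1 m.
Total vertical stress at mid-clay: σ_v = 17.9×3.5 + 18.5×2.6 = 110.75 kPa.
Pore pressure: u = 9.81×(6.1 − 1.6) = 44.145 kPa.
Initial effective stress: σ'_0 = σ_v − u = 110.75 − 44.145 = 66.605 kPa.
Stress increase at mid-clay by the 2:1 spreading method:
Δσ ≈ qD²/(D+z)² = 96.5×3.5²/(3.5+6.1)² = 12.827 kPa
Final effective stress: σ'_f = 66.605 + 12.827 = 79.432 kPa.
σ'_f = 79.432 ≤ σ'_p = 138 kPa, so the clay remains overconsolidated and only the recompression index applies:
S_c = C_r·H/(1+e₀)·log₁₀(σ'_f/σ'_0) = 0.087×5.2/2.01×log₁₀(79.432/66.605)
    = 0.22508 × 0.076489 = 0.01722 m

S_c ≈ 0.0172 m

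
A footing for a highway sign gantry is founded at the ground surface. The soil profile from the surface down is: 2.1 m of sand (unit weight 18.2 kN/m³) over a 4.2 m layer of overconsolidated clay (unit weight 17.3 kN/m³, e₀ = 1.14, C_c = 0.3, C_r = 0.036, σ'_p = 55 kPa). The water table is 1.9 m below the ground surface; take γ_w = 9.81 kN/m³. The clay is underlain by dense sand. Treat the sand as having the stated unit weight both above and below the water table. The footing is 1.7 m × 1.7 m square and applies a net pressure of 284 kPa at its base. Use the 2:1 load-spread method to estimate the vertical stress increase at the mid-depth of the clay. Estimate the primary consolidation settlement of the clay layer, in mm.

S_c ≈ 83 mm

Mid-depth of clay below the ground surface: z = 2.1 + 4.2/2 = 4.2 m.
Total vertical stress at mid-clay: σ_v = 18.2×2.1 + 17.3×2.1 = 74.55 kPa.
Pore pressure: u = 9.81×(4.2 − 1.9) = 22.563 kPa.
Initial effective stress: σ'_0 = σ_v − u = 74.55 − 22.563 = 51.987 kPa.
Stress increase at mid-clay by the 2:1 spreading method:
Δσ = qBL/((B+z)(L+z)) = 284×1.7×1.7/((1.7+4.2)(1.7+4.2)) = 23.578 kPa
Final effective stress: σ'_f = 51.987 + 23.578 = 75.565 kPa.
σ'_f = 75.565 > σ'_p = 55 kPa, so the stress path crosses the preconsolidation pressure — recompression up to σ'_p, then virgin compression beyond:
S_c = H/(1+e₀)·[C_r·log₁₀(σ'_p/σ'_0) + C_c·log₁₀(σ'_f/σ'_p)]
    = 4.2/2.14 × [0.036×log₁₀(55/51.987) + 0.3×log₁₀(75.565/55)]
    = 1.9626 × [0.00088085 + 0.041387] = 0.08295 m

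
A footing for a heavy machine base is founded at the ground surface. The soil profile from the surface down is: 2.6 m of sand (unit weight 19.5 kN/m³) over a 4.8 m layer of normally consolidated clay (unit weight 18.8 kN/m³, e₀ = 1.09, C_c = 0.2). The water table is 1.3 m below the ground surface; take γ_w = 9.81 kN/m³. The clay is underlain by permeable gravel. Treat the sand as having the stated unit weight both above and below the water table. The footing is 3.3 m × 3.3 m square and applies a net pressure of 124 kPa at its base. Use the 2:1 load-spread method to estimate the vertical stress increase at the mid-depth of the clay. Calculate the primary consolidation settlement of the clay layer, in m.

Mid-depth of clay below the ground surface: z = 2.6 + 4.8/2 = 5 m.
Total vertical stress at mid-clay: σ_v = 19.5×2.6 + 18.8×2.4 = 95.82 kPa.
Pore pressure: u = 9.81×(5 − 1.3) = 36.297 kPa.
Initial effective stress: σ'_0 = σ_v − u = 95.82 − 36.297 = 59.523 kPa.
Stress increase at mid-clay by the 2:1 spreading method:
Δσ = qBL/((B+z)(L+z)) = 124×3.3×3.3/((3.3+5)(3.3+5)) = 19.602 kPa
Final effective stress: σ'_f = σ'_0 + Δσ = 59.523 + 19.602 = 79.125 kPa.
Normally consolidated clay, so the full stress increment lies on the virgin compression line:
S_c = C_c·H/(1+e₀)·log₁₀(σ'_f/σ'_0) = 0.2×4.8/(1+1.09)×log₁₀(79.125/59.523)
    = 0.45933 × 0.12363 = 0.05679 m

S_c ≈ 0.0568 m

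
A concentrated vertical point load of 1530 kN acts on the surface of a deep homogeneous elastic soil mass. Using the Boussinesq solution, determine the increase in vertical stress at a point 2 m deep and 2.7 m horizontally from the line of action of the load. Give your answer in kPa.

Δσ_z ≈ 13.6 kPa

Boussinesq vertical stress below a point load on an elastic half-space:
Δσ_z = 3P/(2πz²) · [1 + (r/z)²]^(−5/2)
r/z = 2.7/2 = 1.35; [1+(r/z)²]^(−5/2) = 0.074716.
Δσ_z = 3×1530/(2π×2²) × 0.074716 = 182.63 × 0.074716 = 13.65 kPa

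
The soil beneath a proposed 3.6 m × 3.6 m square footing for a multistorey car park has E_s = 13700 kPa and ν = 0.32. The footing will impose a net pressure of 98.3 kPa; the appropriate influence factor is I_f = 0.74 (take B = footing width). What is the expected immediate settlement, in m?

S_e ≈ 0.0172 m

Immediate (elastic) settlement: S_e = q·B·(1−ν²)/E_s · I_f.
S_e = 98.3 × 3.6 × (1 − 0.32²) / 13700 × 0.74
    = 98.3 × 3.6 × 0.8976 / 13700 × 0.74
    = 0.01716 m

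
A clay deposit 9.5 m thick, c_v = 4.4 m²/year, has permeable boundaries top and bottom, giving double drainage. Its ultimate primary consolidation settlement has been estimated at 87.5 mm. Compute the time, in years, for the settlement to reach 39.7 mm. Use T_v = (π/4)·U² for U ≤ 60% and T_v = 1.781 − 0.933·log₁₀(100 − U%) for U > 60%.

t ≈ 0.829 years

Drainage path length: H_d = H/2 = 4.75 m (double drainage).
U = S(t)/S_ult = 39.7/87.5 = 0.4537.
U ≤ 60%: T_v = (π/4)·U² = (π/4)×0.45371² = 0.16168.
t = T_v·H_d²/c_v = 0.16168×4.75²/4.4 = 0.8291 years.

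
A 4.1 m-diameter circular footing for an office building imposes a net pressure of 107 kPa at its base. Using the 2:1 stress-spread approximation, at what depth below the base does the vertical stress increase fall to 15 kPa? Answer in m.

z ≈ 6.85 m

2:1 spreading — at depth z the loaded area has grown by z in each plan dimension:
qD²/(D+z)² = Δσ_z ⇒ z = D(√(q/Δσ_z) − 1) = 4.1×(√(107/15) − 1) = 6.85 m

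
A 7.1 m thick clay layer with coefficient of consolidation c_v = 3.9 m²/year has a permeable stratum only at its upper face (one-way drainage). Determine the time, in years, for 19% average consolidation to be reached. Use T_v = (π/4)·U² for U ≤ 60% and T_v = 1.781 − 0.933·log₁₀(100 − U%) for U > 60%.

Drainage path length: H_d = H = 7.1 m (single drainage).
U ≤ 60%: T_v = (π/4)·U² = (π/4)×0.19² = 0.028353.
t = T_v·H_d²/c_v = 0.028353×7.1²/3.9 = 0.3665 years.

t ≈ 0.366 years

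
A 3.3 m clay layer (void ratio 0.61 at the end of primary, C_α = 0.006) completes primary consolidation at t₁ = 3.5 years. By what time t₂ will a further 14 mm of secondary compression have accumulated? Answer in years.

t₂ ≈ 48.1 years

S_s = C_α·H/(1+e_p)·log₁₀(t₂/t₁) ⇒ log₁₀(t₂/t₁) = S_s·(1+e_p)/(C_α·H).
log₁₀(t₂/t₁) = 0.014 × (1+0.61) / (0.006×3.3) = 1.138
t₂ = t₁ × 10^1.138 = 3.5 × 13.75 = 48.13 years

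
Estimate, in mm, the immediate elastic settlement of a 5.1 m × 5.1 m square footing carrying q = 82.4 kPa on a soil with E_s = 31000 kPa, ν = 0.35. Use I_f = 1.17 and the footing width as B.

Immediate (elastic) settlement: S_e = q·B·(1−ν²)/E_s · I_f.
S_e = 82.4 × 5.1 × (1 − 0.35²) / 31000 × 1.17
    = 82.4 × 5.1 × 0.8775 / 31000 × 1.17
    = 0.01392 m = 13.92 mm

S_e ≈ 13.9 mm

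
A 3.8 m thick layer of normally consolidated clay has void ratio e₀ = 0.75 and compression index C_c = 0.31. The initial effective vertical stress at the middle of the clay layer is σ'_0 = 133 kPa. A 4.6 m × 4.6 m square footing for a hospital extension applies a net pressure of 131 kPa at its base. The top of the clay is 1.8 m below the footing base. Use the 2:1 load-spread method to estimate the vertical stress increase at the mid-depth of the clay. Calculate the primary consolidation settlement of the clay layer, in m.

S_c ≈ 0.0773 m

Mid-depth of clay below the footing base: z = 1.8 + 3.8/2 = 3.7 m.
Stress increase at mid-clay by the 2:1 spreading method:
Δσ = qBL/((B+z)(L+z)) = 131×4.6×4.6/((4.6+3.7)(4.6+3.7)) = 40.237 kPa
Final effective stress: σ'_f = σ'_0 + Δσ = 133 + 40.237 = 173.24 kPa.
Normally consolidated clay, so the full stress increment lies on the virgin compression line:
S_c = C_c·H/(1+e₀)·log₁₀(σ'_f/σ'_0) = 0.31×3.8/(1+0.75)×log₁₀(173.24/133)
    = 0.67314 × 0.1148 = 0.07728 m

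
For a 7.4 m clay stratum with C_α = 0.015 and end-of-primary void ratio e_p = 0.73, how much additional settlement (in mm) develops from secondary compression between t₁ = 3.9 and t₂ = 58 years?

Secondary compression: S_s = C_α·H/(1+e_p)·log₁₀(t₂/t₁)
S_s = 0.015×7.4/(1+0.73)×log₁₀(58/3.9)
    = 0.06416 × 1.172 = 0.07522 m

S_s ≈ 75.2 mm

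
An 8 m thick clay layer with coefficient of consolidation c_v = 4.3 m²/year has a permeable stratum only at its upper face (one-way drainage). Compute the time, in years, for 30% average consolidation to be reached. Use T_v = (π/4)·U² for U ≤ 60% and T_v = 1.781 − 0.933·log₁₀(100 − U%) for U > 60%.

Drainage path length: H_d = H = 8 m (single drainage).
U ≤ 60%: T_v = (π/4)·U² = (π/4)×0.3² = 0.070686.
t = T_v·H_d²/c_v = 0.070686×8²/4.3 = 1.052 years.

t ≈ 1.05 years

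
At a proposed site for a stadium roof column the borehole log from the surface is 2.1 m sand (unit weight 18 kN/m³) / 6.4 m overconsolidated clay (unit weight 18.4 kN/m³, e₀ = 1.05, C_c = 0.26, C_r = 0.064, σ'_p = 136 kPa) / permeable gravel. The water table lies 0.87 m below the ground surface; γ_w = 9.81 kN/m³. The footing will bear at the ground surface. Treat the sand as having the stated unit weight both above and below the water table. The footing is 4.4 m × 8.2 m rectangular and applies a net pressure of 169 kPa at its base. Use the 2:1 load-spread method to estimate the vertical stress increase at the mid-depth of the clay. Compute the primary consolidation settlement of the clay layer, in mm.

S_c ≈ 54.5 mm

Mid-depth of clay below the ground surface: z = 2.1 + 6.4/2 = 5.3 m.
Total vertical stress at mid-clay: σ_v = 18×2.1 + 18.4×3.2 = 96.68 kPa.
Pore pressure: u = 9.81×(5.3 − 0.87) = 43.458 kPa.
Initial effective stress: σ'_0 = σ_v − u = 96.68 − 43.458 = 53.222 kPa.
Stress increase at mid-clay by the 2:1 spreading method:
Δσ = qBL/((B+z)(L+z)) = 169×4.4×8.2/((4.4+5.3)(8.2+5.3)) = 46.564 kPa
Final effective stress: σ'_f = 53.222 + 46.564 = 99.786 kPa.
σ'_f = 99.786 ≤ σ'_p = 136 kPa, so the clay remains overconsolidated and only the recompression index applies:
S_c = C_r·H/(1+e₀)·log₁₀(σ'_f/σ'_0) = 0.064×6.4/2.05×log₁₀(99.786/53.222)
    = 0.19981 × 0.27298 = 0.05454 m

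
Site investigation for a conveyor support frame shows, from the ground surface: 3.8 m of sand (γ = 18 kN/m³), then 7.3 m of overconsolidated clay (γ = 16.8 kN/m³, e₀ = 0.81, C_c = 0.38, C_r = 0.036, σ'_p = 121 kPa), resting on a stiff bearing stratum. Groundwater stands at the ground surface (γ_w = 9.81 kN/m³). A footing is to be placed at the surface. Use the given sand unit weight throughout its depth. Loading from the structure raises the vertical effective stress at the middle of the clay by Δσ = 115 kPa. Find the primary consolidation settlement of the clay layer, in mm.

Mid-depth of clay below the ground surface: z = 3.8 + 7.3/2 = 7.45 m.
Total vertical stress at mid-clay: σ_v = 18×3.8 + 16.8×3.65 = 129.72 kPa.
Pore pressure: u = 9.81×(7.45 − 0) = 73.085 kPa.
Initial effective stress: σ'_0 = σ_v − u = 129.72 − 73.085 = 56.635 kPa.
Final effective stress: σ'_f = 56.635 + 115 = 171.63 kPa.
σ'_f = 171.63 > σ'_p = 121 kPa, so the stress path crosses the preconsolidation pressure — recompression up to σ'_p, then virgin compression beyond:
S_c = H/(1+e₀)·[C_r·log₁₀(σ'_p/σ'_0) + C_c·log₁₀(σ'_f/σ'_p)]
    = 7.3/1.81 × [0.036×log₁₀(121/56.635) + 0.38×log₁₀(171.63/121)]
    = 4.0331 × [0.011869 + 0.057687] = 0.2805 m

S_c ≈ 281 mm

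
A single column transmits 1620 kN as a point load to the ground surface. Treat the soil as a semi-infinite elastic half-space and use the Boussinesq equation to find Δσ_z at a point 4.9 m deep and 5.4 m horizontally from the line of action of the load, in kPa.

Boussinesq vertical stress below a point load on an elastic half-space:
Δσ_z = 3P/(2πz²) · [1 + (r/z)²]^(−5/2)
r/z = 5.4/4.9 = 1.102; [1+(r/z)²]^(−5/2) = 0.13703.
Δσ_z = 3×1620/(2π×4.9²) × 0.13703 = 32.215 × 0.13703 = 4.414 kPa

Δσ_z ≈ 4.41 kPa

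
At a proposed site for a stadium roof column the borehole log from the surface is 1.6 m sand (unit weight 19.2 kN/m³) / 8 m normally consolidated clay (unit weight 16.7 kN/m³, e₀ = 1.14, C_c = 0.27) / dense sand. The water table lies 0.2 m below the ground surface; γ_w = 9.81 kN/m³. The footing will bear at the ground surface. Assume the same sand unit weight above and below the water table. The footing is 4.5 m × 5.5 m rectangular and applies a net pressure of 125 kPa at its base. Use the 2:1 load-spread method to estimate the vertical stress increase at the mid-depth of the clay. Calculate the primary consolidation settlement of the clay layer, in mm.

Mid-depth of clay below the ground surface: z = 1.6 + 8/2 = 5.6 m.
Total vertical stress at mid-clay: σ_v = 19.2×1.6 + 16.7×4 = 97.52 kPa.
Pore pressure: u = 9.81×(5.6 − 0.2) = 52.974 kPa.
Initial effective stress: σ'_0 = σ_v − u = 97.52 − 52.974 = 44.546 kPa.
Stress increase at mid-clay by the 2:1 spreading method:
Δσ = qBL/((B+z)(L+z)) = 125×4.5×5.5/((4.5+5.6)(5.5+5.6)) = 27.596 kPa
Final effective stress: σ'_f = σ'_0 + Δσ = 44.546 + 27.596 = 72.142 kPa.
Normally consolidated clay, so the full stress increment lies on the virgin compression line:
S_c = C_c·H/(1+e₀)·log₁₀(σ'_f/σ'_0) = 0.27×8/(1+1.14)×log₁₀(72.142/44.546)
    = 1.0093 × 0.20938 = 0.2113 m

S_c ≈ 211 mm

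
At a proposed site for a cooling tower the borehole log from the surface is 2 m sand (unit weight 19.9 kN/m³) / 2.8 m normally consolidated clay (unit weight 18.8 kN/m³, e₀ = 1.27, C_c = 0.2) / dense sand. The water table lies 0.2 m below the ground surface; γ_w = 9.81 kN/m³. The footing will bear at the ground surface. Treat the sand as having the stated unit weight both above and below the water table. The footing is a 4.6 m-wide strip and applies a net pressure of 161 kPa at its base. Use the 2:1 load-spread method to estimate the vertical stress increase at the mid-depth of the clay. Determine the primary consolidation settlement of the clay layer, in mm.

Mid-depth of clay below the ground surface: z = 2 + 2.8/2 = 3.4 m.
Total vertical stress at mid-clay: σ_v = 19.9×2 + 18.8×1.4 = 66.12 kPa.
Pore pressure: u = 9.81×(3.4 − 0.2) = 31.392 kPa.
Initial effective stress: σ'_0 = σ_v − u = 66.12 − 31.392 = 34.728 kPa.
Stress increase at mid-clay by the 2:1 spreading method:
Δσ = qB/(B+z) = 161×4.6/(4.6+3.4) = 92.575 kPa
Final effective stress: σ'_f = σ'_0 + Δσ = 34.728 + 92.575 = 127.3 kPa.
Normally consolidated clay, so the full stress increment lies on the virgin compression line:
S_c = C_c·H/(1+e₀)·log₁₀(σ'_f/σ'_0) = 0.2×2.8/(1+1.27)×log₁₀(127.3/34.728)
    = 0.2467 × 0.56415 = 0.1392 m

S_c ≈ 139 mm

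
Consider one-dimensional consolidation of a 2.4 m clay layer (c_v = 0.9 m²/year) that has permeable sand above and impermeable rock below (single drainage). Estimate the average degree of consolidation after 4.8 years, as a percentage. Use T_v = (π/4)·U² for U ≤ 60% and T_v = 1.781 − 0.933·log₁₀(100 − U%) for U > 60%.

U ≈ 87.3 %

Drainage path length: H_d = H = 2.4 m (single drainage).
T_v = c_v·t/H_d² = 0.9×4.8/2.4² = 0.75.
T_v = 0.75 corresponds to the U > 60% branch:
U = 1 − 10^((1.781 − T_v)/0.933)/100 = 0.8726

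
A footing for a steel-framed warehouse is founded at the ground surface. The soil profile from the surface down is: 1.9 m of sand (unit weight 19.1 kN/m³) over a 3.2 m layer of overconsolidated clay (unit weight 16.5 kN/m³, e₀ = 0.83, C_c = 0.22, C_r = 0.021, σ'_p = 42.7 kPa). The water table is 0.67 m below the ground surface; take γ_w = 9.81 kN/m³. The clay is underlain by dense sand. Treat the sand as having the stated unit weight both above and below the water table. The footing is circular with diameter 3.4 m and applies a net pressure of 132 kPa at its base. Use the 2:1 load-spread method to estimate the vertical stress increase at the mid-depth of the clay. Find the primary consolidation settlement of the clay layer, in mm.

S_c ≈ 78.4 mm

Mid-depth of clay below the ground surface: z = 1.9 + 3.2/2 = 3.5 m.
Total vertical stress at mid-clay: σ_v = 19.1×1.9 + 16.5×1.6 = 62.69 kPa.
Pore pressure: u = 9.81×(3.5 − 0.67) = 27.762 kPa.
Initial effective stress: σ'_0 = σ_v − u = 62.69 − 27.762 = 34.928 kPa.
Stress increase at mid-clay by the 2:1 spreading method:
Δσ ≈ qD²/(D+z)² = 132×3.4²/(3.4+3.5)² = 32.05 kPa
Final effective stress: σ'_f = 34.928 + 32.05 = 66.978 kPa.
σ'_f = 66.978 > σ'_p = 42.7 kPa, so the stress path crosses the preconsolidation pressure — recompression up to σ'_p, then virgin compression beyond:
S_c = H/(1+e₀)·[C_r·log₁₀(σ'_p/σ'_0) + C_c·log₁₀(σ'_f/σ'_p)]
    = 3.2/1.83 × [0.021×log₁₀(42.7/34.928) + 0.22×log₁₀(66.978/42.7)]
    = 1.7486 × [0.0018323 + 0.043011] = 0.07841 m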